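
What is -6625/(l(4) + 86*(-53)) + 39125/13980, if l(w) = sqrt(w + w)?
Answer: 61749318425/14521973844 + 6625*sqrt(2)/10387678 ≈ 4.2530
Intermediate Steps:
l(w) = sqrt(2)*sqrt(w) (l(w) = sqrt(2*w) = sqrt(2)*sqrt(w))
-6625/(l(4) + 86*(-53)) + 39125/13980 = -6625/(sqrt(2)*sqrt(4) + 86*(-53)) + 39125/13980 = -6625/(sqrt(2)*2 - 4558) + 39125*(1/13980) = -6625/(2*sqrt(2) - 4558) + 7825/2796 = -6625/(-4558 + 2*sqrt(2)) + 7825/2796 = 7825/2796 - 6625/(-4558 + 2*sqrt(2))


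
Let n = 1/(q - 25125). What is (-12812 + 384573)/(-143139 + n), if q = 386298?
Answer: -134270035653/51697942046 ≈ -2.5972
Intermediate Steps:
n = 1/361173 (n = 1/(386298 - 25125) = 1/361173 ≈ 2.7688e-6)
(-12812 + 384573)/(-143139 + n) = (-12812 + 384573)/(-143139 + 1/361173) = 371761/(-51697942046/361173) = 371761*(-361173/51697942046) = -134270035653/51697942046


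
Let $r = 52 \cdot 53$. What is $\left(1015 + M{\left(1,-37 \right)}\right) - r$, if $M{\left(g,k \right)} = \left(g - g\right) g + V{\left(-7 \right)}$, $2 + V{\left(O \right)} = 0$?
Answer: $-1743$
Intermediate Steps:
$V{\left(O \right)} = -2$ ($V{\left(O \right)} = -2 + 0 = -2$)
$M{\left(g,k \right)} = -2$ ($M{\left(g,k \right)} = \left(g - g\right) g - 2 = 0 g - 2 = 0 - 2 = -2$)
$r = 2756$
$\left(1015 + M{\left(1,-37 \right)}\right) - r = \left(1015 - 2\right) - 2756 = 1013 - 2756 = -1743$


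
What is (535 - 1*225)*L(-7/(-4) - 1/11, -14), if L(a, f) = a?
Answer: 11315/22 ≈ 514.32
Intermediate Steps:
(535 - 1*225)*L(-7/(-4) - 1/11, -14) = (535 - 1*225)*(-7/(-4) - 1/11) = (535 - 225)*(-7*(-¼) - 1*1/11) = 310*(7/4 - 1/11) = 310*(73/44) = 11315/22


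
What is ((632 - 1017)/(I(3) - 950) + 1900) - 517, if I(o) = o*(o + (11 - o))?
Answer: 181228/131 ≈ 1383.4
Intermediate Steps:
I(o) = 11*o (I(o) = o*11 = 11*o)
((632 - 1017)/(I(3) - 950) + 1900) - 517 = ((632 - 1017)/(11*3 - 950) + 1900) - 517 = (-385/(33 - 950) + 1900) - 517 = (-385/(-917) + 1900) - 517 = (-385*(-1/917) + 1900) - 517 = (55/131 + 1900) - 517 = 248955/131 - 517 = 181228/131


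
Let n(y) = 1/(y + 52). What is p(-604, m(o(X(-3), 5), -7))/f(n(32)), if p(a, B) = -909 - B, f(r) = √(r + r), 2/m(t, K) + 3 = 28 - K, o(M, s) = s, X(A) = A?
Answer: -14545*√42/16 ≈ -5891.4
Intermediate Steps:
m(t, K) = 2/(25 - K) (m(t, K) = 2/(-3 + (28 - K)) = 2/(25 - K))
n(y) = 1/(52 + y)
f(r) = √2*√r (f(r) = √(2*r) = √2*√r)
p(-604, m(o(X(-3), 5), -7))/f(n(32)) = (-909 - (-2)/(-25 - 7))/((√2*√(1/(52 + 32)))) = (-909 - (-2)/(-32))/((√2*√(1/84))) = (-909 - (-2)*(-1)/32)/((√2*√(1/84))) = (-909 - 1*1/16)/((√2*(√21/42))) = (-909 - 1/16)/((√42/42)) = -14545*√42/16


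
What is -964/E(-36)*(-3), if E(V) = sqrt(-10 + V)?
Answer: -1446*I*sqrt(46)/23 ≈ -426.4*I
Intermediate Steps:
-964/E(-36)*(-3) = -964/sqrt(-10 - 36)*(-3) = -964*(-I*sqrt(46)/46)*(-3) = -(-482)*I*sqrt(46)/23*(-3) = (482*I*sqrt(46)/23)*(-3) = -1446*I*sqrt(46)/23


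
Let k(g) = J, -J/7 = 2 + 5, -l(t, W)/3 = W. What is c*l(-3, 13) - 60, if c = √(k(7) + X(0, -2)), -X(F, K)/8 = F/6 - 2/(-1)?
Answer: -60 - 39*I*√65 ≈ -60.0 - 314.43*I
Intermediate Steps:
l(t, W) = -3*W
X(F, K) = -16 - 4*F/3 (X(F, K) = -8*(F/6 - 2/(-1)) = -8*(F*(⅙) - 2*(-1)) = -8*(F/6 + 2) = -8*(2 + F/6) = -16 - 4*F/3)
J = -49 (J = -7*(2 + 5) = -7*7 = -49)
k(g) = -49
c = I*√65 (c = √(-49 + (-16 - 4/3*0)) = √(-49 + (-16 + 0)) = √(-49 - 16) = √(-65) = I*√65 ≈ 8.0623*I)
c*l(-3, 13) - 60 = (I*√65)*(-3*13) - 60 = (I*√65)*(-39) - 60 = -39*I*√65 - 60 = -60 - 39*I*√65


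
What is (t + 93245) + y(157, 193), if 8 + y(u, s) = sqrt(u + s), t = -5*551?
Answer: 90482 + 5*sqrt(14) ≈ 90501.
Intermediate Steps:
t = -2755
y(u, s) = -8 + sqrt(s + u) (y(u, s) = -8 + sqrt(u + s) = -8 + sqrt(s + u))
(t + 93245) + y(157, 193) = (-2755 + 93245) + (-8 + sqrt(193 + 157)) = 90490 + (-8 + sqrt(350)) = 90490 + (-8 + 5*sqrt(14)) = 90482 + 5*sqrt(14)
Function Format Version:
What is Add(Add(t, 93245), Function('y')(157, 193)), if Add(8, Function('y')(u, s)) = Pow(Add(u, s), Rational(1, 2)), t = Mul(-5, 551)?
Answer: Add(90482, Mul(5, Pow(14, Rational(1, 2)))) ≈ 90501.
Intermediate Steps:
t = -2755
Function('y')(u, s) = Add(-8, Pow(Add(s, u), Rational(1, 2))) (Function('y')(u, s) = Add(-8, Pow(Add(u, s), Rational(1, 2))) = Add(-8, Pow(Add(s, u), Rational(1, 2))))
Add(Add(t, 93245), Function('y')(157, 193)) = Add(Add(-2755, 93245), Add(-8, Pow(Add(193, 157), Rational(1, 2)))) = Add(90490, Add(-8, Pow(350, Rational(1, 2)))) = Add(90490, Add(-8, Mul(5, Pow(14, Rational(1, 2))))) = Add(90482, Mul(5, Pow(14, Rational(1, 2))))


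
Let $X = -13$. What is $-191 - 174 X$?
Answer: $2071$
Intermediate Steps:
$-191 - 174 X = -191 - -2262 = -191 + 2262 = 2071$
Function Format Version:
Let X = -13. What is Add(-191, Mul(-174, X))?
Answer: 2071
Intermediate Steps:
Add(-191, Mul(-174, X)) = Add(-191, Mul(-174, -13)) = Add(-191, 2262) = 2071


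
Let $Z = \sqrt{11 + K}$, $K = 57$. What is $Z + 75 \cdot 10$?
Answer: $750 + 2 \sqrt{17} \approx 758.25$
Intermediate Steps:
$Z = 2 \sqrt{17}$ ($Z = \sqrt{11 + 57} = \sqrt{68} = 2 \sqrt{17} \approx 8.2462$)
$Z + 75 \cdot 10 = 2 \sqrt{17} + 75 \cdot 10 = 2 \sqrt{17} + 750 = 750 + 2 \sqrt{17}$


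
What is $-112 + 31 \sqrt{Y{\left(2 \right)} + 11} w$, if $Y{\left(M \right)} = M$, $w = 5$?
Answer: $-112 + 155 \sqrt{13} \approx 446.86$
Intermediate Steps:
$-112 + 31 \sqrt{Y{\left(2 \right)} + 11} w = -112 + 31 \sqrt{2 + 11} \cdot 5 = -112 + 31 \sqrt{13} \cdot 5 = -112 + 31 \cdot 5 \sqrt{13} = -112 + 155 \sqrt{13}$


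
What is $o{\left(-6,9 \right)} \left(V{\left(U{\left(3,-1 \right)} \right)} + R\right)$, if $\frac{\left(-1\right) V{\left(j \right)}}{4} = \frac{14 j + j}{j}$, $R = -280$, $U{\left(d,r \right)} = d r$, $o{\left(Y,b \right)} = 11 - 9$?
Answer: $-680$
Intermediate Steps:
$o{\left(Y,b \right)} = 2$ ($o{\left(Y,b \right)} = 11 - 9 = 2$)
$V{\left(j \right)} = -60$ ($V{\left(j \right)} = - 4 \frac{14 j + j}{j} = - 4 \frac{15 j}{j} = \left(-4\right) 15 = -60$)
$o{\left(-6,9 \right)} \left(V{\left(U{\left(3,-1 \right)} \right)} + R\right) = 2 \left(-60 - 280\right) = 2 \left(-340\right) = -680$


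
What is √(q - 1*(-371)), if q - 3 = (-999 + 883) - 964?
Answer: I*√706 ≈ 26.571*I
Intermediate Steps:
q = -1077 (q = 3 + ((-999 + 883) - 964) = 3 + (-116 - 964) = 3 - 1080 = -1077)
√(q - 1*(-371)) = √(-1077 - 1*(-371)) = √(-1077 + 371) = √(-706) = I*√706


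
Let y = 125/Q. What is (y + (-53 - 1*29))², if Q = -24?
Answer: 4380649/576 ≈ 7605.3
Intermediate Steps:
y = -125/24 (y = 125/(-24) = 125*(-1/24) = -125/24 ≈ -5.2083)
(y + (-53 - 1*29))² = (-125/24 + (-53 - 1*29))² = (-125/24 + (-53 - 29))² = (-125/24 - 82)² = (-2093/24)² = 4380649/576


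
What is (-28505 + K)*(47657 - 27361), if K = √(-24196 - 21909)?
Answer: -578537480 + 20296*I*√46105 ≈ -5.7854e+8 + 4.358e+6*I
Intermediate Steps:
K = I*√46105 (K = √(-46105) = I*√46105 ≈ 214.72*I)
(-28505 + K)*(47657 - 27361) = (-28505 + I*√46105)*(47657 - 27361) = (-28505 + I*√46105)*20296 = -578537480 + 20296*I*√46105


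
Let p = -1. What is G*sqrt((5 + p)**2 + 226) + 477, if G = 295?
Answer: 477 + 3245*sqrt(2) ≈ 5066.1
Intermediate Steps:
G*sqrt((5 + p)**2 + 226) + 477 = 295*sqrt((5 - 1)**2 + 226) + 477 = 295*sqrt(4**2 + 226) + 477 = 295*sqrt(16 + 226) + 477 = 295*sqrt(242) + 477 = 295*(11*sqrt(2)) + 477 = 3245*sqrt(2) + 477 = 477 + 3245*sqrt(2)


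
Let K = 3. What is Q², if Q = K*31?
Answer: 8649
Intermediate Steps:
Q = 93 (Q = 3*31 = 93)
Q² = 93² = 8649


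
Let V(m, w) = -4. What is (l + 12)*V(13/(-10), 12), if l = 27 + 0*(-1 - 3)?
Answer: -156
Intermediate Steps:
l = 27 (l = 27 + 0*(-4) = 27 + 0 = 27)
(l + 12)*V(13/(-10), 12) = (27 + 12)*(-4) = 39*(-4) = -156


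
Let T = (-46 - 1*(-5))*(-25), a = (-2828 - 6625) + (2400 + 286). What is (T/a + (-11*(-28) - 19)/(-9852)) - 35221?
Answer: -2348142728927/66668484 ≈ -35221.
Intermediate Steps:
a = -6767 (a = -9453 + 2686 = -6767)
T = 1025 (T = (-46 + 5)*(-25) = -41*(-25) = 1025)
(T/a + (-11*(-28) - 19)/(-9852)) - 35221 = (1025/(-6767) + (-11*(-28) - 19)/(-9852)) - 35221 = (1025*(-1/6767) + (308 - 19)*(-1/9852)) - 35221 = (-1025/6767 + 289*(-1/9852)) - 35221 = (-1025/6767 - 289/9852) - 35221 = -12053963/66668484 - 35221 = -2348142728927/66668484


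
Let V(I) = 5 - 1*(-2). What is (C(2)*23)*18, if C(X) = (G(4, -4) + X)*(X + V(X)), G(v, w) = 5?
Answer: 26082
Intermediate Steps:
V(I) = 7 (V(I) = 5 + 2 = 7)
C(X) = (5 + X)*(7 + X) (C(X) = (5 + X)*(X + 7) = (5 + X)*(7 + X))
(C(2)*23)*18 = ((35 + 2² + 12*2)*23)*18 = ((35 + 4 + 24)*23)*18 = (63*23)*18 = 1449*18 = 26082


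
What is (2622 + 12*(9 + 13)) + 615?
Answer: 3501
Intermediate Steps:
(2622 + 12*(9 + 13)) + 615 = (2622 + 12*22) + 615 = (2622 + 264) + 615 = 2886 + 615 = 3501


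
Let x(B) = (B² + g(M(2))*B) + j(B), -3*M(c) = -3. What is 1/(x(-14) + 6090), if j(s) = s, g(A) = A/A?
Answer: 1/6258 ≈ 0.00015980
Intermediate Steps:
M(c) = 1 (M(c) = -⅓*(-3) = 1)
g(A) = 1
x(B) = B² + 2*B (x(B) = (B² + 1*B) + B = (B² + B) + B = (B + B²) + B = B² + 2*B)
1/(x(-14) + 6090) = 1/(-14*(2 - 14) + 6090) = 1/(-14*(-12) + 6090) = 1/(168 + 6090) = 1/6258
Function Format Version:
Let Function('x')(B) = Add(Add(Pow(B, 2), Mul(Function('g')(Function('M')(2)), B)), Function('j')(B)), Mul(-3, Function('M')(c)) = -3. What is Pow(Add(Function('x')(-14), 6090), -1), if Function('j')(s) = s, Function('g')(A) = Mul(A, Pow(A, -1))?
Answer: Rational(1, 6258) ≈ 0.00015980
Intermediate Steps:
Function('M')(c) = 1 (Function('M')(c) = Mul(Rational(-1, 3), -3) = 1)
Function('g')(A) = 1
Function('x')(B) = Add(Pow(B, 2), Mul(2, B)) (Function('x')(B) = Add(Add(Pow(B, 2), Mul(1, B)), B) = Add(Add(Pow(B, 2), B), B) = Add(Add(B, Pow(B, 2)), B) = Add(Pow(B, 2), Mul(2, B)))
Pow(Add(Function('x')(-14), 6090), -1) = Pow(Add(Mul(-14, Add(2, -14)), 6090), -1) = Pow(Add(Mul(-14, -12), 6090), -1) = Pow(Add(168, 6090), -1) = Pow(6258, -1) = Rational(1, 6258)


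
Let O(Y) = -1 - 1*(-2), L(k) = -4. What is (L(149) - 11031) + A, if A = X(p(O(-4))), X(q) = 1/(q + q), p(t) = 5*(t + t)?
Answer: -220699/20 ≈ -11035.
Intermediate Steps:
O(Y) = 1 (O(Y) = -1 + 2 = 1)
p(t) = 10*t (p(t) = 5*(2*t) = 10*t)
X(q) = 1/(2*q)
A = 1/20 (A = 1/(2*((10*1))) = (½)/10 = (½)*(⅒) = 1/20 ≈ 0.050000)
(L(149) - 11031) + A = (-4 - 11031) + 1/20 = -11035 + 1/20 = -220699/20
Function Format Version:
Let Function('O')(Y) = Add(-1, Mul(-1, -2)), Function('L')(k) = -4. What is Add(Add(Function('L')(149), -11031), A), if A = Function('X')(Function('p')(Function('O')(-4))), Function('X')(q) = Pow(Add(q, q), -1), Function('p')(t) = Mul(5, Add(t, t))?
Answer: Rational(-220699, 20) ≈ -11035.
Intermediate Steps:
Function('O')(Y) = 1 (Function('O')(Y) = Add(-1, 2) = 1)
Function('p')(t) = Mul(10, t) (Function('p')(t) = Mul(5, Mul(2, t)) = Mul(10, t))
Function('X')(q) = Mul(Rational(1, 2), Pow(q, -1)) (Function('X')(q) = Pow(Mul(2, q), -1) = Mul(Rational(1, 2), Pow(q, -1)))
A = Rational(1, 20) (A = Mul(Rational(1, 2), Pow(Mul(10, 1), -1)) = Mul(Rational(1, 2), Pow(10, -1)) = Mul(Rational(1, 2), Rational(1, 10)) = Rational(1, 20) ≈ 0.050000)
Add(Add(Function('L')(149), -11031), A) = Add(Add(-4, -11031), Rational(1, 20)) = Add(-11035, Rational(1, 20)) = Rational(-220699, 20)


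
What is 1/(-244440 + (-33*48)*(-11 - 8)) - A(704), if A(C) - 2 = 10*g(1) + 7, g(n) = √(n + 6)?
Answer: -1929097/214344 - 10*√7 ≈ -35.458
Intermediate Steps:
g(n) = √(6 + n)
A(C) = 9 + 10*√7 (A(C) = 2 + (10*√(6 + 1) + 7) = 2 + (10*√7 + 7) = 2 + (7 + 10*√7) = 9 + 10*√7)
1/(-244440 + (-33*48)*(-11 - 8)) - A(704) = 1/(-244440 + (-33*48)*(-11 - 8)) - (9 + 10*√7) = 1/(-244440 - 1584*(-19)) + (-9 - 10*√7) = 1/(-244440 + 30096) + (-9 - 10*√7) = 1/(-214344) + (-9 - 10*√7) = -1/214344 + (-9 - 10*√7) = -1929097/214344 - 10*√7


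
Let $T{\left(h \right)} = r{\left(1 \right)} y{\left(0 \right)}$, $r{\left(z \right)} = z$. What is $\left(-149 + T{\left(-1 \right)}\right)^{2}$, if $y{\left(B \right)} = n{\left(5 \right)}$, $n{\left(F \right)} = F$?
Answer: $20736$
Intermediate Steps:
$y{\left(B \right)} = 5$
$T{\left(h \right)} = 5$ ($T{\left(h \right)} = 1 \cdot 5 = 5$)
$\left(-149 + T{\left(-1 \right)}\right)^{2} = \left(-149 + 5\right)^{2} = \left(-144\right)^{2} = 20736$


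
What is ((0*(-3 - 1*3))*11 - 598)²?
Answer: 357604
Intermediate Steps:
((0*(-3 - 1*3))*11 - 598)² = ((0*(-3 - 3))*11 - 598)² = ((0*(-6))*11 - 598)² = (0*11 - 598)² = (0 - 598)² = (-598)² = 357604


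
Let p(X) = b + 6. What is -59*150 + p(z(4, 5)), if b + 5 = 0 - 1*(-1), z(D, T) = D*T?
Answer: -8848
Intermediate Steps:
b = -4 (b = -5 + (0 - 1*(-1)) = -5 + (0 + 1) = -5 + 1 = -4)
p(X) = 2 (p(X) = -4 + 6 = 2)
-59*150 + p(z(4, 5)) = -59*150 + 2 = -8850 + 2 = -8848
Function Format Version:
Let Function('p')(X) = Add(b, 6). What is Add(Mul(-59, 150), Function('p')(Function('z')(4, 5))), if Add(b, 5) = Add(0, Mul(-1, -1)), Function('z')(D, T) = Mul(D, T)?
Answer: -8848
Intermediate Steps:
b = -4 (b = Add(-5, Add(0, Mul(-1, -1))) = Add(-5, Add(0, 1)) = Add(-5, 1) = -4)
Function('p')(X) = 2 (Function('p')(X) = Add(-4, 6) = 2)
Add(Mul(-59, 150), Function('p')(Function('z')(4, 5))) = Add(Mul(-59, 150), 2) = Add(-8850, 2) = -8848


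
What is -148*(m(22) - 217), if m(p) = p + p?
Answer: 25604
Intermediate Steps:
m(p) = 2*p
-148*(m(22) - 217) = -148*(2*22 - 217) = -148*(44 - 217) = -148*(-173) = 25604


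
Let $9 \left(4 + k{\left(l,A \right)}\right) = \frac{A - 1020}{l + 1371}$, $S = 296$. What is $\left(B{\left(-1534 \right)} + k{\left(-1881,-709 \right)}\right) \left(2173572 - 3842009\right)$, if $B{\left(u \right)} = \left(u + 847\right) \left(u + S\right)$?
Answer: $- \frac{6513254219394233}{4590} \approx -1.419 \cdot 10^{12}$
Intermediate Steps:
$B{\left(u \right)} = \left(296 + u\right) \left(847 + u\right)$ ($B{\left(u \right)} = \left(u + 847\right) \left(u + 296\right) = \left(847 + u\right) \left(296 + u\right) = \left(296 + u\right) \left(847 + u\right)$)
$k{\left(l,A \right)} = -4 + \frac{-1020 + A}{9 \left(1371 + l\right)}$ ($k{\left(l,A \right)} = -4 + \frac{\left(A - 1020\right) \frac{1}{l + 1371}}{9} = -4 + \frac{\left(-1020 + A\right) \frac{1}{1371 + l}}{9} = -4 + \frac{\frac{1}{1371 + l} \left(-1020 + A\right)}{9} = -4 + \frac{-1020 + A}{9 \left(1371 + l\right)}$)
$\left(B{\left(-1534 \right)} + k{\left(-1881,-709 \right)}\right) \left(2173572 - 3842009\right) = \left(\left(250712 + \left(-1534\right)^{2} + 1143 \left(-1534\right)\right) + \frac{-50376 - 709 - -67716}{9 \left(1371 - 1881\right)}\right) \left(2173572 - 3842009\right) = \left(\left(250712 + 2353156 - 1753362\right) + \frac{-50376 - 709 + 67716}{9 \left(-510\right)}\right) \left(-1668437\right) = \left(850506 + \frac{1}{9} \left(- \frac{1}{510}\right) 16631\right) \left(-1668437\right) = \left(850506 - \frac{16631}{4590}\right) \left(-1668437\right) = \frac{3903805909}{4590} \left(-1668437\right) = - \frac{6513254219394233}{4590}$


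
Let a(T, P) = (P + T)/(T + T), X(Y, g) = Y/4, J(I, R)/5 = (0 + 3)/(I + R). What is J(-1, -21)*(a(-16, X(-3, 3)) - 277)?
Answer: 530835/2816 ≈ 188.51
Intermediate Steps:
J(I, R) = 15/(I + R) (J(I, R) = 5*((0 + 3)/(I + R)) = 5*(3/(I + R)) = 15/(I + R))
X(Y, g) = Y/4 (X(Y, g) = Y*(1/4) = Y/4)
a(T, P) = (P + T)/(2*T) (a(T, P) = (P + T)/((2*T)) = (P + T)*(1/(2*T)) = (P + T)/(2*T))
J(-1, -21)*(a(-16, X(-3, 3)) - 277) = (15/(-1 - 21))*((1/2)*((1/4)*(-3) - 16)/(-16) - 277) = (15/(-22))*((1/2)*(-1/16)*(-3/4 - 16) - 277) = (15*(-1/22))*((1/2)*(-1/16)*(-67/4) - 277) = -15*(67/128 - 277)/22 = -15/22*(-35389/128) = 530835/2816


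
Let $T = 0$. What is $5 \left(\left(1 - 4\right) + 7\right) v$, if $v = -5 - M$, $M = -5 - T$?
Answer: $0$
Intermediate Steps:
$M = -5$ ($M = -5 - 0 = -5 + 0 = -5$)
$v = 0$ ($v = -5 - -5 = -5 + 5 = 0$)
$5 \left(\left(1 - 4\right) + 7\right) v = 5 \left(\left(1 - 4\right) + 7\right) 0 = 5 \left(-3 + 7\right) 0 = 5 \cdot 4 \cdot 0 = 20 \cdot 0 = 0$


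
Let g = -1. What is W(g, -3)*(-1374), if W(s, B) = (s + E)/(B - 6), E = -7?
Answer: -3664/3 ≈ -1221.3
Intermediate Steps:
W(s, B) = (-7 + s)/(-6 + B) (W(s, B) = (s - 7)/(B - 6) = (-7 + s)/(-6 + B))
W(g, -3)*(-1374) = ((-7 - 1)/(-6 - 3))*(-1374) = (-8/(-9))*(-1374) = -⅑*(-8)*(-1374) = (8/9)*(-1374) = -3664/3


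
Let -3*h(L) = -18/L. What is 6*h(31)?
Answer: 36/31 ≈ 1.1613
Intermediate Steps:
h(L) = 6/L (h(L) = -(-6)/L = 6/L)
6*h(31) = 6*(6/31) = 36/31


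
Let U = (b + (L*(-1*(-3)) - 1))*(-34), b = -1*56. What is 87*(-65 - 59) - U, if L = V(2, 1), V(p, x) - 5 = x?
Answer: -12114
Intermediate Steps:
V(p, x) = 5 + x
L = 6 (L = 5 + 1 = 6)
b = -56
U = 1326 (U = (-56 + (6*(-1*(-3)) - 1))*(-34) = (-56 + (6*3 - 1))*(-34) = (-56 + (18 - 1))*(-34) = (-56 + 17)*(-34) = -39*(-34) = 1326)
87*(-65 - 59) - U = 87*(-65 - 59) - 1*1326 = 87*(-124) - 1326 = -10788 - 1326 = -12114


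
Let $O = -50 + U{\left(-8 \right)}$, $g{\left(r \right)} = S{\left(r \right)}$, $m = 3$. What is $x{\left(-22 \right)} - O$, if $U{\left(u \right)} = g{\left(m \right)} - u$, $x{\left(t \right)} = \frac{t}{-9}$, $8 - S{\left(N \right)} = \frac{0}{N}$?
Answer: $\frac{328}{9} \approx 36.444$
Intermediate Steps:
$S{\left(N \right)} = 8$ ($S{\left(N \right)} = 8 - \frac{0}{N} = 8 - 0 = 8 + 0 = 8$)
$g{\left(r \right)} = 8$
$x{\left(t \right)} = - \frac{t}{9}$ ($x{\left(t \right)} = t \left(- \frac{1}{9}\right) = - \frac{t}{9}$)
$U{\left(u \right)} = 8 - u$
$O = -34$ ($O = -50 + \left(8 - -8\right) = -50 + \left(8 + 8\right) = -50 + 16 = -34$)
$x{\left(-22 \right)} - O = \left(- \frac{1}{9}\right) \left(-22\right) - -34 = \frac{22}{9} + 34 = \frac{328}{9}$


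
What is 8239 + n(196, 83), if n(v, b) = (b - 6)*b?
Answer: 14630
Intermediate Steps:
n(v, b) = b*(-6 + b) (n(v, b) = (-6 + b)*b = b*(-6 + b))
8239 + n(196, 83) = 8239 + 83*(-6 + 83) = 8239 + 83*77 = 8239 + 6391 = 14630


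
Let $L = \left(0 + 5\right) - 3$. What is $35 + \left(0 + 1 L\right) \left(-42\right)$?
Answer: $-49$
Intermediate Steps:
$L = 2$ ($L = 5 - 3 = 2$)
$35 + \left(0 + 1 L\right) \left(-42\right) = 35 + \left(0 + 1 \cdot 2\right) \left(-42\right) = 35 + \left(0 + 2\right) \left(-42\right) = 35 + 2 \left(-42\right) = 35 - 84 = -49$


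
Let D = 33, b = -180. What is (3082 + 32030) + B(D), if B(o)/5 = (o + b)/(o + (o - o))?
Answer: 385987/11 ≈ 35090.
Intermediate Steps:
B(o) = 5*(-180 + o)/o (B(o) = 5*((o - 180)/(o + (o - o))) = 5*((-180 + o)/(o + 0)) = 5*((-180 + o)/o) = 5*(-180 + o)/o)
(3082 + 32030) + B(D) = (3082 + 32030) + (5 - 900/33) = 35112 + (5 - 900*1/33) = 35112 + (5 - 300/11) = 35112 - 245/11 = 385987/11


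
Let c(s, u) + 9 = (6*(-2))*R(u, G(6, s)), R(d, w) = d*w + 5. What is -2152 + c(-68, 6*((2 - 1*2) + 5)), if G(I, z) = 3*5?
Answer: -7621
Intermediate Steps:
G(I, z) = 15
R(d, w) = 5 + d*w
c(s, u) = -69 - 180*u (c(s, u) = -9 + (6*(-2))*(5 + u*15) = -9 - 12*(5 + 15*u) = -9 + (-60 - 180*u) = -69 - 180*u)
-2152 + c(-68, 6*((2 - 1*2) + 5)) = -2152 + (-69 - 1080*((2 - 1*2) + 5)) = -2152 + (-69 - 1080*((2 - 2) + 5)) = -2152 + (-69 - 1080*(0 + 5)) = -2152 + (-69 - 1080*5) = -2152 + (-69 - 180*30) = -2152 + (-69 - 5400) = -2152 - 5469 = -7621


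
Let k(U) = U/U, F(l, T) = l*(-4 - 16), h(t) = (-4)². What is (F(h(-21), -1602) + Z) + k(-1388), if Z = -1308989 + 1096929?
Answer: -212379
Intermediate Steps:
h(t) = 16
Z = -212060
F(l, T) = -20*l (F(l, T) = l*(-20) = -20*l)
k(U) = 1
(F(h(-21), -1602) + Z) + k(-1388) = (-20*16 - 212060) + 1 = (-320 - 212060) + 1 = -212380 + 1 = -212379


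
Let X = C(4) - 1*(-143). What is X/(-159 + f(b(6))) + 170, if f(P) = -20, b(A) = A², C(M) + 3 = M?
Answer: 30286/179 ≈ 169.20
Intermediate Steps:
C(M) = -3 + M
X = 144 (X = (-3 + 4) - 1*(-143) = 1 + 143 = 144)
X/(-159 + f(b(6))) + 170 = 144/(-159 - 20) + 170 = 144/(-179) + 170 = 144*(-1/179) + 170 = -144/179 + 170 = 30286/179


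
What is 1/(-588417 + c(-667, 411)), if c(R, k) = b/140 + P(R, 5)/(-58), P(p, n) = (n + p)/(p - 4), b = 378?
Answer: -194590/114499541947 ≈ -1.6995e-6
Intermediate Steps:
P(p, n) = (n + p)/(-4 + p)
c(R, k) = 27/10 - (5 + R)/(58*(-4 + R)) (c(R, k) = 378/140 + ((5 + R)/(-4 + R))/(-58) = 378*(1/140) + ((5 + R)/(-4 + R))*(-1/58) = 27/10 - (5 + R)/(58*(-4 + R)))
1/(-588417 + c(-667, 411)) = 1/(-588417 + (-3157 + 778*(-667))/(290*(-4 - 667))) = 1/(-588417 + (1/290)*(-3157 - 518926)/(-671)) = 1/(-588417 + (1/290)*(-1/671)*(-522083)) = 1/(-588417 + 522083/194590) = 1/(-114499541947/194590) = -194590/114499541947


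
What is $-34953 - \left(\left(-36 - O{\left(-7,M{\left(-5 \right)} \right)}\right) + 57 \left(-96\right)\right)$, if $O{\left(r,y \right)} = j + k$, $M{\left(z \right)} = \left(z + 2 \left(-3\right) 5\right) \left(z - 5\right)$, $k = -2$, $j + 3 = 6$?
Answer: $-29444$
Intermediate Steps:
$j = 3$ ($j = -3 + 6 = 3$)
$M{\left(z \right)} = \left(-30 + z\right) \left(-5 + z\right)$ ($M{\left(z \right)} = \left(z - 30\right) \left(-5 + z\right) = \left(-30 + z\right) \left(-5 + z\right)$)
$O{\left(r,y \right)} = 1$ ($O{\left(r,y \right)} = 3 - 2 = 1$)
$-34953 - \left(\left(-36 - O{\left(-7,M{\left(-5 \right)} \right)}\right) + 57 \left(-96\right)\right) = -34953 - \left(\left(-36 - 1\right) + 57 \left(-96\right)\right) = -34953 - \left(\left(-36 - 1\right) - 5472\right) = -34953 - \left(-37 - 5472\right) = -34953 - -5509 = -34953 + 5509 = -29444$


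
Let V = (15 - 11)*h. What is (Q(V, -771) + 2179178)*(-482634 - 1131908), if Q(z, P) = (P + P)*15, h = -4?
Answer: -3481030050016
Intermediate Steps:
V = -16 (V = (15 - 11)*(-4) = 4*(-4) = -16)
Q(z, P) = 30*P (Q(z, P) = (2*P)*15 = 30*P)
(Q(V, -771) + 2179178)*(-482634 - 1131908) = (30*(-771) + 2179178)*(-482634 - 1131908) = (-23130 + 2179178)*(-1614542) = 2156048*(-1614542) = -3481030050016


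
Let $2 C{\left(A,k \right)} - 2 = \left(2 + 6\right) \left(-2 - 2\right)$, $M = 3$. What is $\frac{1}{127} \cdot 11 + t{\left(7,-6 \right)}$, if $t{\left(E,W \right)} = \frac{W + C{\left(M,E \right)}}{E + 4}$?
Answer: $- \frac{2546}{1397} \approx -1.8225$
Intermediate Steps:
$C{\left(A,k \right)} = -15$ ($C{\left(A,k \right)} = 1 + \frac{\left(2 + 6\right) \left(-2 - 2\right)}{2} = 1 + \frac{8 \left(-4\right)}{2} = 1 + \frac{1}{2} \left(-32\right) = 1 - 16 = -15$)
$t{\left(E,W \right)} = \frac{-15 + W}{4 + E}$ ($t{\left(E,W \right)} = \frac{W - 15}{E + 4} = \frac{-15 + W}{4 + E}$)
$\frac{1}{127} \cdot 11 + t{\left(7,-6 \right)} = \frac{1}{127} \cdot 11 + \frac{-15 - 6}{4 + 7} = \frac{1}{127} \cdot 11 + \frac{1}{11} \left(-21\right) = \frac{11}{127} + \frac{1}{11} \left(-21\right) = \frac{11}{127} - \frac{21}{11} = - \frac{2546}{1397}$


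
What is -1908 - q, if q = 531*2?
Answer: -2970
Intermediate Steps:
q = 1062
-1908 - q = -1908 - 1*1062 = -1908 - 1062 = -2970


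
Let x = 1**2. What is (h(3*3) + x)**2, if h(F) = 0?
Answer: 1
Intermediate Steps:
x = 1
(h(3*3) + x)**2 = (0 + 1)**2 = 1**2 = 1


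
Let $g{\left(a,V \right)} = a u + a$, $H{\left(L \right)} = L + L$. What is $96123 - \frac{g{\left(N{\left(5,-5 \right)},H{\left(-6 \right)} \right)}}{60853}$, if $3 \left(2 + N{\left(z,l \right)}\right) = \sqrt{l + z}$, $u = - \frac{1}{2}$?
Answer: $\frac{5849372920}{60853} \approx 96123.0$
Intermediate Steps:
$u = - \frac{1}{2}$ ($u = \left(-1\right) \frac{1}{2} = - \frac{1}{2} \approx -0.5$)
$N{\left(z,l \right)} = -2 + \frac{\sqrt{l + z}}{3}$
$H{\left(L \right)} = 2 L$
$g{\left(a,V \right)} = \frac{a}{2}$ ($g{\left(a,V \right)} = a \left(- \frac{1}{2}\right) + a = - \frac{a}{2} + a = \frac{a}{2}$)
$96123 - \frac{g{\left(N{\left(5,-5 \right)},H{\left(-6 \right)} \right)}}{60853} = 96123 - \frac{\frac{1}{2} \left(-2 + \frac{\sqrt{-5 + 5}}{3}\right)}{60853} = 96123 - \frac{-2 + \frac{\sqrt{0}}{3}}{2} \cdot \frac{1}{60853} = 96123 - \frac{-2 + \frac{1}{3} \cdot 0}{2} \cdot \frac{1}{60853} = 96123 - \frac{-2 + 0}{2} \cdot \frac{1}{60853} = 96123 - \frac{1}{2} \left(-2\right) \frac{1}{60853} = 96123 - \left(-1\right) \frac{1}{60853} = 96123 - - \frac{1}{60853} = 96123 + \frac{1}{60853} = \frac{5849372920}{60853}$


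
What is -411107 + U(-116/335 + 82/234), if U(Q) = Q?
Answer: -16113338702/39195 ≈ -4.1111e+5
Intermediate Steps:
-411107 + U(-116/335 + 82/234) = -411107 + (-116/335 + 82/234) = -411107 + (-116*1/335 + 82*(1/234)) = -411107 + (-116/335 + 41/117) = -411107 + 163/39195 = -16113338702/39195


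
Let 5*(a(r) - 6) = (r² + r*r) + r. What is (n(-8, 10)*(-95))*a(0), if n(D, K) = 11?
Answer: -6270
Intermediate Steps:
a(r) = 6 + r/5 + 2*r²/5 (a(r) = 6 + ((r² + r*r) + r)/5 = 6 + ((r² + r²) + r)/5 = 6 + (2*r² + r)/5 = 6 + (r + 2*r²)/5 = 6 + (r/5 + 2*r²/5) = 6 + r/5 + 2*r²/5)
(n(-8, 10)*(-95))*a(0) = (11*(-95))*(6 + (⅕)*0 + (⅖)*0²) = -1045*(6 + 0 + (⅖)*0) = -1045*(6 + 0 + 0) = -1045*6 = -6270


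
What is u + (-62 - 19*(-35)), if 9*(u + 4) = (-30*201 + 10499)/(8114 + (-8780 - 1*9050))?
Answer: 52374487/87444 ≈ 598.95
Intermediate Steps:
u = -354245/87444 (u = -4 + ((-30*201 + 10499)/(8114 + (-8780 - 1*9050)))/9 = -4 + ((-6030 + 10499)/(8114 + (-8780 - 9050)))/9 = -4 + (4469/(8114 - 17830))/9 = -4 + (4469/(-9716))/9 = -4 + (4469*(-1/9716))/9 = -4 + (⅑)*(-4469/9716) = -4 - 4469/87444 = -354245/87444 ≈ -4.0511)
u + (-62 - 19*(-35)) = -354245/87444 + (-62 - 19*(-35)) = -354245/87444 + (-62 + 665) = -354245/87444 + 603 = 52374487/87444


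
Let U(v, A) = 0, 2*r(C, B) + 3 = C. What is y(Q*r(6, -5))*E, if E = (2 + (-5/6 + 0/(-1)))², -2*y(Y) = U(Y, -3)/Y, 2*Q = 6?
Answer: 0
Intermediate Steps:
Q = 3 (Q = (½)*6 = 3)
r(C, B) = -3/2 + C/2
y(Y) = 0 (y(Y) = -0/Y = -½*0 = 0)
E = 49/36 (E = (2 + (-5*⅙ + 0*(-1)))² = (2 + (-⅚ + 0))² = (2 - ⅚)² = (7/6)² = 49/36 ≈ 1.3611)
y(Q*r(6, -5))*E = 0*(49/36) = 0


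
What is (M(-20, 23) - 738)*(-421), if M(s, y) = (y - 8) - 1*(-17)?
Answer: 297226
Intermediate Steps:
M(s, y) = 9 + y (M(s, y) = (-8 + y) + 17 = 9 + y)
(M(-20, 23) - 738)*(-421) = ((9 + 23) - 738)*(-421) = (32 - 738)*(-421) = -706*(-421) = 297226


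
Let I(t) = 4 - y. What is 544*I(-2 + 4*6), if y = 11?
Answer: -3808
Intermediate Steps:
I(t) = -7 (I(t) = 4 - 1*11 = 4 - 11 = -7)
544*I(-2 + 4*6) = 544*(-7) = -3808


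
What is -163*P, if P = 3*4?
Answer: -1956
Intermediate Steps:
P = 12
-163*P = -163*12 = -1956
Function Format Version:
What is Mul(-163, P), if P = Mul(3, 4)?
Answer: -1956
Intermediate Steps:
P = 12
Mul(-163, P) = Mul(-163, 12) = -1956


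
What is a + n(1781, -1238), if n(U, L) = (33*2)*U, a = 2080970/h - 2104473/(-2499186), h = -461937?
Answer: 45232896215573251/384822161094 ≈ 1.1754e+5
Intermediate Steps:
a = -1409532382073/384822161094 (a = 2080970/(-461937) - 2104473/(-2499186) = 2080970*(-1/461937) - 2104473*(-1/2499186) = -2080970/461937 + 701491/833062 = -1409532382073/384822161094 ≈ -3.6628)
n(U, L) = 66*U
a + n(1781, -1238) = -1409532382073/384822161094 + 66*1781 = -1409532382073/384822161094 + 117546 = 45232896215573251/384822161094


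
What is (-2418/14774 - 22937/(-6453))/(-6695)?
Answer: -161633942/319139342145 ≈ -0.00050647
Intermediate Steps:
(-2418/14774 - 22937/(-6453))/(-6695) = (-2418*1/14774 - 22937*(-1/6453))*(-1/6695) = (-1209/7387 + 22937/6453)*(-1/6695) = (161633942/47668311)*(-1/6695) = -161633942/319139342145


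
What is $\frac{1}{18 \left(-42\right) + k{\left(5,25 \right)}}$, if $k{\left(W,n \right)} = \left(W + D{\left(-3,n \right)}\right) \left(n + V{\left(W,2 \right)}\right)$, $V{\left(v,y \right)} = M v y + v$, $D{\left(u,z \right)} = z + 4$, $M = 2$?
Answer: $\frac{1}{944} \approx 0.0010593$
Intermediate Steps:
$D{\left(u,z \right)} = 4 + z$
$V{\left(v,y \right)} = v + 2 v y$ ($V{\left(v,y \right)} = 2 v y + v = v + 2 v y$)
$k{\left(W,n \right)} = \left(n + 5 W\right) \left(4 + W + n\right)$ ($k{\left(W,n \right)} = \left(W + \left(4 + n\right)\right) \left(n + W \left(1 + 2 \cdot 2\right)\right) = \left(4 + W + n\right) \left(n + W \left(1 + 4\right)\right) = \left(4 + W + n\right) \left(n + W 5\right) = \left(4 + W + n\right) \left(n + 5 W\right) = \left(n + 5 W\right) \left(4 + W + n\right)$)
$\frac{1}{18 \left(-42\right) + k{\left(5,25 \right)}} = \frac{1}{18 \left(-42\right) + \left(5 \cdot 5^{2} + 5 \cdot 25 + 25 \left(4 + 25\right) + 5 \cdot 5 \left(4 + 25\right)\right)} = \frac{1}{-756 + \left(5 \cdot 25 + 125 + 25 \cdot 29 + 5 \cdot 5 \cdot 29\right)} = \frac{1}{-756 + \left(125 + 125 + 725 + 725\right)} = \frac{1}{-756 + 1700} = \frac{1}{944}$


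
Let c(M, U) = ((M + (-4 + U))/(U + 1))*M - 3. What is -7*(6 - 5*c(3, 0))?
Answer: -252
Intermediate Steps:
c(M, U) = -3 + M*(-4 + M + U)/(1 + U) (c(M, U) = ((-4 + M + U)/(1 + U))*M - 3 = M*(-4 + M + U)/(1 + U) - 3 = -3 + M*(-4 + M + U)/(1 + U))
-7*(6 - 5*c(3, 0)) = -7*(6 - 5*(-3 + 3² - 4*3 - 3*0 + 3*0)/(1 + 0)) = -7*(6 - 5*(-3 + 9 - 12 + 0 + 0)/1) = -7*(6 - 5*(-6)) = -7*(6 + 30) = -7*36 = -252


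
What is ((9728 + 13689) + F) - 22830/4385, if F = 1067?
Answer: 21467902/877 ≈ 24479.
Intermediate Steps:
((9728 + 13689) + F) - 22830/4385 = ((9728 + 13689) + 1067) - 22830/4385 = (23417 + 1067) - 22830*1/4385 = 24484 - 4566/877 = 21467902/877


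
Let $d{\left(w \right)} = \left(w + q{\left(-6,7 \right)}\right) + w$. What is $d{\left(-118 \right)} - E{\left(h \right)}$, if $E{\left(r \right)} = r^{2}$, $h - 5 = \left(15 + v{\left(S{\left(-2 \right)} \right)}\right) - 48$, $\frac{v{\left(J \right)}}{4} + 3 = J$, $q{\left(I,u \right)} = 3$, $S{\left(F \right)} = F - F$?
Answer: $-1833$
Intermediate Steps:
$S{\left(F \right)} = 0$
$v{\left(J \right)} = -12 + 4 J$
$d{\left(w \right)} = 3 + 2 w$ ($d{\left(w \right)} = \left(w + 3\right) + w = \left(3 + w\right) + w = 3 + 2 w$)
$h = -40$ ($h = 5 + \left(\left(15 + \left(-12 + 4 \cdot 0\right)\right) - 48\right) = 5 + \left(\left(15 + \left(-12 + 0\right)\right) - 48\right) = 5 + \left(\left(15 - 12\right) - 48\right) = 5 + \left(3 - 48\right) = 5 - 45 = -40$)
$d{\left(-118 \right)} - E{\left(h \right)} = \left(3 + 2 \left(-118\right)\right) - \left(-40\right)^{2} = \left(3 - 236\right) - 1600 = -233 - 1600 = -1833$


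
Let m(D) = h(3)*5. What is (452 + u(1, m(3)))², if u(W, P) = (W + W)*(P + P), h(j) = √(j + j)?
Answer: 206704 + 18080*√6 ≈ 2.5099e+5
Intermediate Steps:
h(j) = √2*√j (h(j) = √(2*j) = √2*√j)
m(D) = 5*√6 (m(D) = (√2*√3)*5 = √6*5 = 5*√6)
u(W, P) = 4*P*W (u(W, P) = (2*W)*(2*P) = 4*P*W)
(452 + u(1, m(3)))² = (452 + 4*(5*√6)*1)² = (452 + 20*√6)²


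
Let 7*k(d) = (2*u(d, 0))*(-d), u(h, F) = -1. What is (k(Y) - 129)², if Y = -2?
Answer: 822649/49 ≈ 16789.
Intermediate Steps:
k(d) = 2*d/7 (k(d) = ((2*(-1))*(-d))/7 = (-(-2)*d)/7 = (2*d)/7 = 2*d/7)
(k(Y) - 129)² = ((2/7)*(-2) - 129)² = (-4/7 - 129)² = (-907/7)² = 822649/49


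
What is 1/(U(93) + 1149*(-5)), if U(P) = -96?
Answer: -1/5841 ≈ -0.00017120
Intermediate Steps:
1/(U(93) + 1149*(-5)) = 1/(-96 + 1149*(-5)) = 1/(-96 - 5745) = 1/(-5841) = -1/5841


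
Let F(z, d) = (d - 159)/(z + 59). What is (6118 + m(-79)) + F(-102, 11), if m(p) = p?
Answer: 259825/43 ≈ 6042.4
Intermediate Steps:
F(z, d) = (-159 + d)/(59 + z)
(6118 + m(-79)) + F(-102, 11) = (6118 - 79) + (-159 + 11)/(59 - 102) = 6039 - 148/(-43) = 6039 - 1/43*(-148) = 6039 + 148/43 = 259825/43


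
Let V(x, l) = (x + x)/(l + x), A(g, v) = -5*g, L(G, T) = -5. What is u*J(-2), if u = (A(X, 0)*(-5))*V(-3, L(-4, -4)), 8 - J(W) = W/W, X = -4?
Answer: -525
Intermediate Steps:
V(x, l) = 2*x/(l + x) (V(x, l) = (2*x)/(l + x) = 2*x/(l + x))
J(W) = 7 (J(W) = 8 - W/W = 8 - 1*1 = 8 - 1 = 7)
u = -75 (u = (-5*(-4)*(-5))*(2*(-3)/(-5 - 3)) = (20*(-5))*(2*(-3)/(-8)) = -200*(-3)*(-1)/8 = -100*¾ = -75)
u*J(-2) = -75*7 = -525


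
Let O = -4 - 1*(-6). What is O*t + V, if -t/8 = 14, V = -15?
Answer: -239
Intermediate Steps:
O = 2 (O = -4 + 6 = 2)
t = -112 (t = -8*14 = -112)
O*t + V = 2*(-112) - 15 = -224 - 15 = -239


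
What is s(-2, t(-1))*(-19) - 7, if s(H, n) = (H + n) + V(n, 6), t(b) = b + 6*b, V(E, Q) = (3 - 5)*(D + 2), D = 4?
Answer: 392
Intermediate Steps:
V(E, Q) = -12 (V(E, Q) = (3 - 5)*(4 + 2) = -2*6 = -12)
t(b) = 7*b
s(H, n) = -12 + H + n (s(H, n) = (H + n) - 12 = -12 + H + n)
s(-2, t(-1))*(-19) - 7 = (-12 - 2 + 7*(-1))*(-19) - 7 = (-12 - 2 - 7)*(-19) - 7 = -21*(-19) - 7 = 399 - 7 = 392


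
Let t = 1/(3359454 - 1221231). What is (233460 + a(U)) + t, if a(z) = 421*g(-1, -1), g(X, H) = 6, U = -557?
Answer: 504590692879/2138223 ≈ 2.3599e+5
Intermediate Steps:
a(z) = 2526 (a(z) = 421*6 = 2526)
t = 1/2138223 ≈ 4.6768e-7
(233460 + a(U)) + t = (233460 + 2526) + 1/2138223 = 235986 + 1/2138223 = 504590692879/2138223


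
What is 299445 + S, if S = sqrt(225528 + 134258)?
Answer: 299445 + sqrt(359786) ≈ 3.0005e+5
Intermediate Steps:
S = sqrt(359786) ≈ 599.82
299445 + S = 299445 + sqrt(359786)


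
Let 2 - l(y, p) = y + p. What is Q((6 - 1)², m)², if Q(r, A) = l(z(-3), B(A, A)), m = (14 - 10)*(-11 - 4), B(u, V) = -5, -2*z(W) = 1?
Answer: 225/4 ≈ 56.250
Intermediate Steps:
z(W) = -½ (z(W) = -½*1 = -½)
l(y, p) = 2 - p - y (l(y, p) = 2 - (y + p) = 2 - (p + y) = 2 + (-p - y) = 2 - p - y)
m = -60 (m = 4*(-15) = -60)
Q(r, A) = 15/2 (Q(r, A) = 2 - 1*(-5) - 1*(-½) = 2 + 5 + ½ = 15/2)
Q((6 - 1)², m)² = (15/2)² = 225/4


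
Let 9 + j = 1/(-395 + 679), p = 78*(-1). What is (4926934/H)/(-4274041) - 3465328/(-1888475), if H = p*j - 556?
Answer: 305161846477258164/167021885316690175 ≈ 1.8271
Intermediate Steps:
p = -78
j = -2555/284 (j = -9 + 1/(-395 + 679) = -9 + 1/284 = -2555/284 ≈ -8.9965)
H = 20693/142 (H = -78*(-2555/284) - 556 = 99645/142 - 556 = 20693/142 ≈ 145.73)
(4926934/H)/(-4274041) - 3465328/(-1888475) = (4926934/(20693/142))/(-4274041) - 3465328/(-1888475) = (4926934*(142/20693))*(-1/4274041) - 3465328*(-1/1888475) = (699624628/20693)*(-1/4274041) + 3465328/1888475 = -699624628/88442730413 + 3465328/1888475 = 305161846477258164/167021885316690175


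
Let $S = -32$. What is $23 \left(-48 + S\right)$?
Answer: $-1840$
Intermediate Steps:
$23 \left(-48 + S\right) = 23 \left(-48 - 32\right) = 23 \left(-80\right) = -1840$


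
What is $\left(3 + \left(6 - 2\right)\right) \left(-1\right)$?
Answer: $-7$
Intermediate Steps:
$\left(3 + \left(6 - 2\right)\right) \left(-1\right) = \left(3 + 4\right) \left(-1\right) = 7 \left(-1\right) = -7$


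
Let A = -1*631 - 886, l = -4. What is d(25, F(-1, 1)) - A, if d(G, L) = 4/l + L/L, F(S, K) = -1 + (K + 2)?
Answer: 1517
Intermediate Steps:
F(S, K) = 1 + K (F(S, K) = -1 + (2 + K) = 1 + K)
d(G, L) = 0 (d(G, L) = 4/(-4) + L/L = 4*(-¼) + 1 = -1 + 1 = 0)
A = -1517 (A = -631 - 886 = -1517)
d(25, F(-1, 1)) - A = 0 - 1*(-1517) = 0 + 1517 = 1517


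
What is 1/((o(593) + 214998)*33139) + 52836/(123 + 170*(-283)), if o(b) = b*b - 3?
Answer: -992155227755389/901100630566292 ≈ -1.1010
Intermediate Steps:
o(b) = -3 + b**2 (o(b) = b**2 - 3 = -3 + b**2)
1/((o(593) + 214998)*33139) + 52836/(123 + 170*(-283)) = 1/(((-3 + 593**2) + 214998)*33139) + 52836/(123 + 170*(-283)) = (1/33139)/((-3 + 351649) + 214998) + 52836/(123 - 48110) = (1/33139)/(351646 + 214998) + 52836/(-47987) = (1/33139)/566644 + 52836*(-1/47987) = (1/566644)*(1/33139) - 52836/47987 = 1/18778015516 - 52836/47987 = -992155227755389/901100630566292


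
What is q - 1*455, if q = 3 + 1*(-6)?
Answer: -458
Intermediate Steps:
q = -3 (q = 3 - 6 = -3)
q - 1*455 = -3 - 1*455 = -3 - 455 = -458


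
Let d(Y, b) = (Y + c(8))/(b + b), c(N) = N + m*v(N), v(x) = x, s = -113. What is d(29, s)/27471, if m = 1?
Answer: -15/2069482 ≈ -7.2482e-6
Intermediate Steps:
c(N) = 2*N (c(N) = N + 1*N = N + N = 2*N)
d(Y, b) = (16 + Y)/(2*b) (d(Y, b) = (Y + 2*8)/(b + b) = (Y + 16)/((2*b)) = (16 + Y)*(1/(2*b)) = (16 + Y)/(2*b))
d(29, s)/27471 = ((1/2)*(16 + 29)/(-113))/27471 = ((1/2)*(-1/113)*45)*(1/27471) = -45/226*1/27471 = -15/2069482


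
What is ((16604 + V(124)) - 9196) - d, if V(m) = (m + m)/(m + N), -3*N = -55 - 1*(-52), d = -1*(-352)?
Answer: 882248/125 ≈ 7058.0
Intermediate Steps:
d = 352
N = 1 (N = -(-55 - 1*(-52))/3 = -(-55 + 52)/3 = -⅓*(-3) = 1)
V(m) = 2*m/(1 + m) (V(m) = (m + m)/(m + 1) = (2*m)/(1 + m) = 2*m/(1 + m))
((16604 + V(124)) - 9196) - d = ((16604 + 2*124/(1 + 124)) - 9196) - 1*352 = ((16604 + 2*124/125) - 9196) - 352 = ((16604 + 2*124*(1/125)) - 9196) - 352 = ((16604 + 248/125) - 9196) - 352 = (2075748/125 - 9196) - 352 = 926248/125 - 352 = 882248/125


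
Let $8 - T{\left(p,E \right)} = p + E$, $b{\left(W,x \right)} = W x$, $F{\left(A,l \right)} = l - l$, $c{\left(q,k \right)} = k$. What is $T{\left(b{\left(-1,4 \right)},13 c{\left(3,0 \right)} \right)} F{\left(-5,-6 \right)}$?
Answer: $0$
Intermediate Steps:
$F{\left(A,l \right)} = 0$
$T{\left(p,E \right)} = 8 - E - p$ ($T{\left(p,E \right)} = 8 - \left(p + E\right) = 8 - \left(E + p\right) = 8 - E - p$)
$T{\left(b{\left(-1,4 \right)},13 c{\left(3,0 \right)} \right)} F{\left(-5,-6 \right)} = \left(8 - 13 \cdot 0 - \left(-1\right) 4\right) 0 = \left(8 - 0 - -4\right) 0 = \left(8 + 0 + 4\right) 0 = 12 \cdot 0 = 0$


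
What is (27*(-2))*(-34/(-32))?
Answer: -459/8 ≈ -57.375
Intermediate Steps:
(27*(-2))*(-34/(-32)) = -(-1836)*(-1)/32 = -54*17/16 = -459/8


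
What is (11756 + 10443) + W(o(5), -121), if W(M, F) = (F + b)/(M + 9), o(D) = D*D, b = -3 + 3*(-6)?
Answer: 377312/17 ≈ 22195.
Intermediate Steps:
b = -21 (b = -3 - 18 = -21)
o(D) = D**2
W(M, F) = (-21 + F)/(9 + M) (W(M, F) = (F - 21)/(M + 9) = (-21 + F)/(9 + M))
(11756 + 10443) + W(o(5), -121) = (11756 + 10443) + (-21 - 121)/(9 + 5**2) = 22199 - 142/(9 + 25) = 22199 - 142/34 = 22199 + (1/34)*(-142) = 22199 - 71/17 = 377312/17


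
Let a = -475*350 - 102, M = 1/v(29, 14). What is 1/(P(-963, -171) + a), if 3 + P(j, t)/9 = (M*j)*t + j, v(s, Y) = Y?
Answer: -14/968587 ≈ -1.4454e-5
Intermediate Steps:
M = 1/14 ≈ 0.071429
a = -166352 (a = -166250 - 102 = -166352)
P(j, t) = -27 + 9*j + 9*j*t/14 (P(j, t) = -27 + 9*((j/14)*t + j) = -27 + 9*(j*t/14 + j) = -27 + 9*(j + j*t/14) = -27 + (9*j + 9*j*t/14) = -27 + 9*j + 9*j*t/14)
1/(P(-963, -171) + a) = 1/((-27 + 9*(-963) + (9/14)*(-963)*(-171)) - 166352) = 1/((-27 - 8667 + 1482057/14) - 166352) = 1/(1360341/14 - 166352) = 1/(-968587/14) = -14/968587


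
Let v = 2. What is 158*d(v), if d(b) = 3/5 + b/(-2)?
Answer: -316/5 ≈ -63.200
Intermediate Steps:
d(b) = ⅗ - b/2 (d(b) = 3*(⅕) + b*(-½) = ⅗ - b/2)
158*d(v) = 158*(⅗ - ½*2) = 158*(⅗ - 1) = 158*(-⅖) = -316/5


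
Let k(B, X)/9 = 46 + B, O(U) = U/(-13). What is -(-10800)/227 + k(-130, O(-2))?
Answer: -160812/227 ≈ -708.42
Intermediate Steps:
O(U) = -U/13 (O(U) = U*(-1/13) = -U/13)
k(B, X) = 414 + 9*B (k(B, X) = 9*(46 + B) = 414 + 9*B)
-(-10800)/227 + k(-130, O(-2)) = -(-10800)/227 + (414 + 9*(-130)) = -(-10800)/227 + (414 - 1170) = -24*(-450/227) - 756 = 10800/227 - 756 = -160812/227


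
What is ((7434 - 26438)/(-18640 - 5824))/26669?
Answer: 4751/163107604 ≈ 2.9128e-5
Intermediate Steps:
((7434 - 26438)/(-18640 - 5824))/26669 = -19004/(-24464)*(1/26669) = -19004*(-1/24464)*(1/26669) = (4751/6116)*(1/26669) = 4751/163107604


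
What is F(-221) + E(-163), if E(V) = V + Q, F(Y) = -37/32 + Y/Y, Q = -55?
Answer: -6981/32 ≈ -218.16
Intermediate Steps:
F(Y) = -5/32 (F(Y) = -37*1/32 + 1 = -37/32 + 1 = -5/32)
E(V) = -55 + V (E(V) = V - 55 = -55 + V)
F(-221) + E(-163) = -5/32 + (-55 - 163) = -5/32 - 218 = -6981/32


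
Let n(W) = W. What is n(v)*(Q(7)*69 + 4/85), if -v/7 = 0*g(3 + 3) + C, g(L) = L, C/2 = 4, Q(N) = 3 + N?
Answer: -3284624/85 ≈ -38643.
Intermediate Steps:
C = 8 (C = 2*4 = 8)
v = -56 (v = -7*(0*(3 + 3) + 8) = -7*(0*6 + 8) = -7*(0 + 8) = -7*8 = -56)
n(v)*(Q(7)*69 + 4/85) = -56*((3 + 7)*69 + 4/85) = -56*(10*69 + 4*(1/85)) = -56*(690 + 4/85) = -56*58654/85 = -3284624/85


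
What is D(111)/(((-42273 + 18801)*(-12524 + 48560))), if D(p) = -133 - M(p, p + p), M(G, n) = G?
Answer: 61/211459248 ≈ 2.8847e-7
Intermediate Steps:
D(p) = -133 - p
D(111)/(((-42273 + 18801)*(-12524 + 48560))) = (-133 - 1*111)/(((-42273 + 18801)*(-12524 + 48560))) = (-133 - 111)/((-23472*36036)) = -244/(-845836992) = -244*(-1/845836992) = 61/211459248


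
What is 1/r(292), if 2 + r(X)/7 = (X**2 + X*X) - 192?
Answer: 1/1192338 ≈ 8.3869e-7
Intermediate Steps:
r(X) = -1358 + 14*X**2 (r(X) = -14 + 7*((X**2 + X*X) - 192) = -14 + 7*((X**2 + X**2) - 192) = -14 + 7*(2*X**2 - 192) = -14 + 7*(-192 + 2*X**2) = -14 + (-1344 + 14*X**2) = -1358 + 14*X**2)
1/r(292) = 1/(-1358 + 14*292**2) = 1/(-1358 + 14*85264) = 1/(-1358 + 1193696) = 1/1192338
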